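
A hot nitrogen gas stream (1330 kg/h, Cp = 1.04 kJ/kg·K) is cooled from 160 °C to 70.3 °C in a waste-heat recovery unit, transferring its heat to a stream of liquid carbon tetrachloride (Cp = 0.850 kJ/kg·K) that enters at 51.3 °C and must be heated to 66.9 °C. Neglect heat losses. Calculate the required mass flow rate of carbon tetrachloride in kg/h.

Heat released by hot stream: Q = 1330 × 1.04 × (160 − 70.3) = 124070 kJ/h
Energy balance on cold side (adiabatic exchanger): Q = ṁ_c·Cp_c·(T_c,out − T_c,in)
ṁ_c = 124070 / [0.850 × (66.9 − 51.3)] = 9356.9 kg/h

ṁ_c = 9360 kg/h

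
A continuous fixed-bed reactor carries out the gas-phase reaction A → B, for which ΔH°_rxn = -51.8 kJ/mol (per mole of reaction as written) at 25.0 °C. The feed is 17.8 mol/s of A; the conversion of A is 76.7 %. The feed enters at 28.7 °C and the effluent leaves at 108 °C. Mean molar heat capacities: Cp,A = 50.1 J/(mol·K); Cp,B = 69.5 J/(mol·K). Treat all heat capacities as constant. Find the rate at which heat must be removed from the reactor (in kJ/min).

Extent of reaction ξ = 0.767 × 17.8 = 13.653 mol/s
Reaction term: ξ·ΔH°_rxn = 13.653 × -51.8 = -707.2 kJ/s
Sensible, feed 28.7→25 °C: -3.2996 kJ/s
Outlet flows (mol/s): A 4.1474, B 13.653
Sensible, products 25→108 °C: 96.001 kJ/s
Q = ΔH = -614.5 kJ/s = -614.5 kW
Heat removed = 36870 kJ/min

Q_out = 36900 kJ/min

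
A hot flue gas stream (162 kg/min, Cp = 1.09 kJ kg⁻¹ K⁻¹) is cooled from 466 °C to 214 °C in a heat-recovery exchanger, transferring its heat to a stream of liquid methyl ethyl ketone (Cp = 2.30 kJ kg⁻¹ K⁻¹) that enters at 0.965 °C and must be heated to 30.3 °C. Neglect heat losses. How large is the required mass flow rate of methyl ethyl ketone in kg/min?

Heat released by hot stream: Q = 162 × 1.09 × (466 − 214) = 44498 kJ/min
Energy balance on cold side (adiabatic exchanger): Q = ṁ_c·Cp_c·(T_c,out − T_c,in)
ṁ_c = 44498 / [2.30 × (30.3 − 0.965)] = 659.52 kg/min

ṁ_c = 660 kg/min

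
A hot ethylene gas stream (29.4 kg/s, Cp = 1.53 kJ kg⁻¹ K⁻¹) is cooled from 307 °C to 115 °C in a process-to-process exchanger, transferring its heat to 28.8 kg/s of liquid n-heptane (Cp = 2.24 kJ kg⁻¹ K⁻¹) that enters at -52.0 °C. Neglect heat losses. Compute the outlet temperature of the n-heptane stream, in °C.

T_c,out = 81.9 °C

Heat released by hot stream: Q = 29.4 × 1.53 × (307 − 115) = 8636.5 kJ/s
Energy balance on cold side (adiabatic exchanger): Q = ṁ_c·Cp_c·(T_c,out − T_c,in)
T_c,out = -52.0 + 8636.5/(28.8 × 2.24) = 81.875 °C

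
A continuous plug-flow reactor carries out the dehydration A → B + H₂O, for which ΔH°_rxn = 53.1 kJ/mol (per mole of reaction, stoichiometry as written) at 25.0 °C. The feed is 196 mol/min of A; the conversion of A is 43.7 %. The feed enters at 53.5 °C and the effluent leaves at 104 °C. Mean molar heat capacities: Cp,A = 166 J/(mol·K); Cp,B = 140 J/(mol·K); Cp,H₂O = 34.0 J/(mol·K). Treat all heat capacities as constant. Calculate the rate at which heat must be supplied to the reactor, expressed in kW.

Extent of reaction ξ = 0.437 × 196 = 85.652 mol/min
Reaction term: ξ·ΔH°_rxn = 85.652 × 53.1 = 4548.1 kJ/min
Sensible, feed 53.5→25 °C: -927.28 kJ/min
Outlet flows (mol/min): A 110.35, B 85.652, H₂O 85.652
Sensible, products 25→104 °C: 2624.5 kJ/min
Q = ΔH = 6245.3 kJ/min = 104.09 kW
Heat supplied = 104.09 kW

Q_in = 104 kW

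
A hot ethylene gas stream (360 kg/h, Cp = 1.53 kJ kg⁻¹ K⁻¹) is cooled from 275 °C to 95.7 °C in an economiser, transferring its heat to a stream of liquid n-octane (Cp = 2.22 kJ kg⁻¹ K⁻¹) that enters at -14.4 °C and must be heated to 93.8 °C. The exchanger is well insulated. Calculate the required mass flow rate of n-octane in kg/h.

Heat released by hot stream: Q = 360 × 1.53 × (275 − 95.7) = 98758 kJ/h
Energy balance on cold side (adiabatic exchanger): Q = ṁ_c·Cp_c·(T_c,out − T_c,in)
ṁ_c = 98758 / [2.22 × (93.8 − -14.4)] = 411.14 kg/h

ṁ_c = 411 kg/h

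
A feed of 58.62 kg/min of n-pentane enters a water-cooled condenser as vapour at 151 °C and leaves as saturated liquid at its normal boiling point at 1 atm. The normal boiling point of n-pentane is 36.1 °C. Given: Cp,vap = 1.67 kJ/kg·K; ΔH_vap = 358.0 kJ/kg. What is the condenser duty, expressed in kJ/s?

Q_c = 537 kJ/s

vapour 151→36.1 °C: -191.88 kJ/kg
condensation at 36.1 °C: -358 kJ/kg
Δh = -191.88 + -358 = -549.88 kJ/kg
Q = ṁ·Δh = 58.62 kg/min × -549.88 kJ/kg = -32234 kJ/min
|Q| = 537.24 kW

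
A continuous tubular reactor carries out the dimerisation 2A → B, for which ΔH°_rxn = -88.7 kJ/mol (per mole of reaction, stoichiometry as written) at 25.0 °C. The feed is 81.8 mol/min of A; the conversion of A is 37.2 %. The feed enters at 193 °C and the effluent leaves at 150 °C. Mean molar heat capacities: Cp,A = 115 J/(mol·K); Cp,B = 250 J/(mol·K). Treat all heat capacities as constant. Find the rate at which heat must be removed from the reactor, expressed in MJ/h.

Extent of reaction ξ = 0.372 × 81.8 / 2 = 15.215 mol/min
Reaction term: ξ·ΔH°_rxn = 15.215 × -88.7 = -1349.6 kJ/min
Sensible, feed 193→25 °C: -1580.4 kJ/min
Outlet flows (mol/min): A 51.37, B 15.215
Sensible, products 25→150 °C: 1213.9 kJ/min
Q = ΔH = -1716 kJ/min = -28.6 kW
Heat removed = 102.96 MJ/h

Q_out = 103 MJ/h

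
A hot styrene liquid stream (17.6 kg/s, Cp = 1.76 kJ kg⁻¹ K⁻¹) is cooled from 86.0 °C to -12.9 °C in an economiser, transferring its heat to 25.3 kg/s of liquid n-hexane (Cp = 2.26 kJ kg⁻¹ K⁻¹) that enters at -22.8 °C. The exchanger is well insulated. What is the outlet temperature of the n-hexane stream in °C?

T_c,out = 30.8 °C

Heat released by hot stream: Q = 17.6 × 1.76 × (86.0 − -12.9) = 3063.5 kJ/s
Energy balance on cold side (adiabatic exchanger): Q = ṁ_c·Cp_c·(T_c,out − T_c,in)
T_c,out = -22.8 + 3063.5/(25.3 × 2.26) = 30.779 °C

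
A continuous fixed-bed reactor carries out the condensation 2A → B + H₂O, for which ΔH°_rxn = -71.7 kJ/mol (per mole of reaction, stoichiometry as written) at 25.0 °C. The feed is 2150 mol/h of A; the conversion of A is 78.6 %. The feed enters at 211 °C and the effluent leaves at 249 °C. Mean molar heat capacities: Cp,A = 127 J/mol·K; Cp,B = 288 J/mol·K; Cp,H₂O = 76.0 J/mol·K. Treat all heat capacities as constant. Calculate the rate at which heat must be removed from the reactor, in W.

Q_out = 8160 W

Extent of reaction ξ = 0.786 × 2150 / 2 = 844.95 mol/h
Reaction term: ξ·ΔH°_rxn = 844.95 × -71.7 = -60583 kJ/h
Sensible, feed 211→25 °C: -50787 kJ/h
Outlet flows (mol/h): A 460.1, B 844.95, H₂O 844.95
Sensible, products 25→249 °C: 81983 kJ/h
Q = ΔH = -29387 kJ/h = -8.1632 kW
Heat removed = 8163.2 W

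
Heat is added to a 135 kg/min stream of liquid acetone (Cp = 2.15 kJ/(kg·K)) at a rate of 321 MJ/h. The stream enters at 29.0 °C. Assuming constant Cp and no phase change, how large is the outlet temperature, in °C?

T_out = 47.4 °C

Q = 321 MJ/h = 5350 kJ/min
ΔT = Q/(ṁ·Cp) = 5350/(135×2.15) = 18.432 K
T_out = 29.0 + 18.432 = 47.432 °C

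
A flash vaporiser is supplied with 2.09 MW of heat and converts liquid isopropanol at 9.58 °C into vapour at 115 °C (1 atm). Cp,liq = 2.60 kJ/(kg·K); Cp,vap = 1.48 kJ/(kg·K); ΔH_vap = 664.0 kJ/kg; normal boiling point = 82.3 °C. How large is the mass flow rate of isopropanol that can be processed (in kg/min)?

ṁ = 139 kg/min

Δh = 2.60×(82.3−9.58) + 664.0 + 1.48×(115−82.3) = 901.47 kJ/kg
Q = 2.09 MW = 2090 kJ/s = 125400 kJ/min
ṁ = Q/Δh = 125400 / 901.47 = 139.11 kg/min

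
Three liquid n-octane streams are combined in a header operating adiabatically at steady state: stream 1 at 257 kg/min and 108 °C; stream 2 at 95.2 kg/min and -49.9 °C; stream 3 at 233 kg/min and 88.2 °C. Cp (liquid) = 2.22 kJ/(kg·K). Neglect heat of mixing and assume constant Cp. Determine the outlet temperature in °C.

T_out = 74.4 °C

Energy balance with Q = 0: Σ ṁᵢCp,ᵢ(T_out − Tᵢ) = 0
Σ ṁᵢCp,ᵢTᵢ = 257×2.22×108 + 95.2×2.22×-49.9 + 233×2.22×88.2 = 96695
Σ ṁᵢCp,ᵢ = 257×2.22 + 95.2×2.22 + 233×2.22 = 1299.1
T_out = 96695 / 1299.1 = 74.429 °C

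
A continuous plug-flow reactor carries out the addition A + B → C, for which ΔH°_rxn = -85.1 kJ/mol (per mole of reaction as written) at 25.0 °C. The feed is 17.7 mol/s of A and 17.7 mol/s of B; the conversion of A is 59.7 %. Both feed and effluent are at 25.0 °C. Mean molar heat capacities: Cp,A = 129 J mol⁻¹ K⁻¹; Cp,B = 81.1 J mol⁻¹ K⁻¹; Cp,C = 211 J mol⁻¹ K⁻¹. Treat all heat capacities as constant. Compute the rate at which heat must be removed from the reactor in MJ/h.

Extent of reaction ξ = 0.597 × 17.7 = 10.567 mol/s
Reaction term: ξ·ΔH°_rxn = 10.567 × -85.1 = -899.24 kJ/s
Q = ΔH = -899.24 kJ/s = -899.24 kW
Heat removed = 3237.3 MJ/h

Q_out = 3240 MJ/h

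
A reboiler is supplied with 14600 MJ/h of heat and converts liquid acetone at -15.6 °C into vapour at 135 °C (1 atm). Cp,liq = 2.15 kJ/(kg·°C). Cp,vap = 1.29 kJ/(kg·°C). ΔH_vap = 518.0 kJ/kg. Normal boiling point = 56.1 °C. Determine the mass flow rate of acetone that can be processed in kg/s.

Δh = 2.15×(56.1−-15.6) + 518.0 + 1.29×(135−56.1) = 773.94 kJ/kg
Q = 14600 MJ/h = 4055.6 kJ/s = 4055.6 kJ/s
ṁ = Q/Δh = 4055.6 / 773.94 = 5.2402 kg/s

ṁ = 5.24 kg/s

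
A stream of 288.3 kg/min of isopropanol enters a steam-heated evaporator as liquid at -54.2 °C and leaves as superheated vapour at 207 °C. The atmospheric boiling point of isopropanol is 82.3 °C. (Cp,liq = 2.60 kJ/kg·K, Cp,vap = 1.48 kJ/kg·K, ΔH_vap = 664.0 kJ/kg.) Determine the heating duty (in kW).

liquid -54.2→82.3 °C: 354.9 kJ/kg
vaporisation at 82.3 °C: 664 kJ/kg
vapour 82.3→207 °C: 184.56 kJ/kg
Δh = 354.9 + 664 + 184.56 = 1203.5 kJ/kg
Q = ṁ·Δh = 288.3 kg/min × 1203.5 kJ/kg = 346960 kJ/min
|Q| = 5782.6 kW

Q = 5780 kW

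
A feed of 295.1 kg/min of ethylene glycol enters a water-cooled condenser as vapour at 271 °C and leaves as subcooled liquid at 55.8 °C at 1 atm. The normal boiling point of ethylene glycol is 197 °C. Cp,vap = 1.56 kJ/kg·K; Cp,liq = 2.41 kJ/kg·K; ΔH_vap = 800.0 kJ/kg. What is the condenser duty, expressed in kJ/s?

Q_c = 6180 kJ/s

vapour 271→197 °C: -115.44 kJ/kg
condensation at 197 °C: -800 kJ/kg
liquid 197→55.8 °C: -340.29 kJ/kg
Δh = -115.44 + -800 + -340.29 = -1255.7 kJ/kg
Q = ṁ·Δh = 295.1 kg/min × -1255.7 kJ/kg = -370570 kJ/min
|Q| = 6176.1 kW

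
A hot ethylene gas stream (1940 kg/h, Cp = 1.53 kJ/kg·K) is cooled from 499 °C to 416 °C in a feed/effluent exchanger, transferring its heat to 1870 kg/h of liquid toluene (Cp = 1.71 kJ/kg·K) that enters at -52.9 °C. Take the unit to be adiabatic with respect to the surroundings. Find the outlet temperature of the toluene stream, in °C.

T_c,out = 24.1 °C

Heat released by hot stream: Q = 1940 × 1.53 × (499 − 416) = 246360 kJ/h
Energy balance on cold side (adiabatic exchanger): Q = ṁ_c·Cp_c·(T_c,out − T_c,in)
T_c,out = -52.9 + 246360/(1870 × 1.71) = 24.143 °C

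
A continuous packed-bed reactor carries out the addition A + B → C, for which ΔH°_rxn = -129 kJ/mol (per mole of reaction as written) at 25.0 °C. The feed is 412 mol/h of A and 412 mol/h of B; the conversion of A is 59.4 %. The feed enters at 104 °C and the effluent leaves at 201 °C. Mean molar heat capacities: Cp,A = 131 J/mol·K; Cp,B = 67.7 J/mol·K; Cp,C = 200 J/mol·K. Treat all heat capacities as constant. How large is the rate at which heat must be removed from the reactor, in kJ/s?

Extent of reaction ξ = 0.594 × 412 = 244.73 mol/h
Reaction term: ξ·ΔH°_rxn = 244.73 × -129 = -31570 kJ/h
Sensible, feed 104→25 °C: -6467.3 kJ/h
Outlet flows (mol/h): A 167.27, B 167.27, C 244.73
Sensible, products 25→201 °C: 14464 kJ/h
Q = ΔH = -23573 kJ/h = -6.5481 kW
Heat removed = 6.5481 kJ/s

Q_out = 6.55 kJ/s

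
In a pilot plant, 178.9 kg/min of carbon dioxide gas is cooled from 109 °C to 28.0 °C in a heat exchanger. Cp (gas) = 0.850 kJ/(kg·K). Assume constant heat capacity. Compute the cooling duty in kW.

Q = ṁ·Cp·ΔT = 178.9 × 0.850 × (28.0 − 109) = -12317 kJ/min
Converting: 12317 / 60 s = 205.29 kW

Q_c = 205 kW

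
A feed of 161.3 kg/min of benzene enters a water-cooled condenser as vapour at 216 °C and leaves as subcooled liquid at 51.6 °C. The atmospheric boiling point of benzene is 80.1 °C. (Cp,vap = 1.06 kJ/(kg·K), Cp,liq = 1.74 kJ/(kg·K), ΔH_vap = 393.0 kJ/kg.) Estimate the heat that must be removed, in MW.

vapour 216→80.1 °C: -144.05 kJ/kg
condensation at 80.1 °C: -393 kJ/kg
liquid 80.1→51.6 °C: -49.59 kJ/kg
Δh = -144.05 + -393 + -49.59 = -586.64 kJ/kg
Q = ṁ·Δh = 161.3 kg/min × -586.64 kJ/kg = -94626 kJ/min
|Q| = 1577.1 kW = 1.5771 MW

Q_c = 1.58 MW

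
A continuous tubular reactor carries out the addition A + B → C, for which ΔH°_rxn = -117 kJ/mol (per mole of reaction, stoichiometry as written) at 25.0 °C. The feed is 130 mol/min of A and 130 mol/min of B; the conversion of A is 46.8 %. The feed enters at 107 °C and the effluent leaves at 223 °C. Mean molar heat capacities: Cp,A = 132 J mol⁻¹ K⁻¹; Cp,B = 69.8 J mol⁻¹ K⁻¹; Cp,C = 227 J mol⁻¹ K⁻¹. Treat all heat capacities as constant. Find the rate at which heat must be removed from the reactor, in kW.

Q_out = 62.9 kW

Extent of reaction ξ = 0.468 × 130 = 60.84 mol/min
Reaction term: ξ·ΔH°_rxn = 60.84 × -117 = -7118.3 kJ/min
Sensible, feed 107→25 °C: -2151.2 kJ/min
Outlet flows (mol/min): A 69.16, B 69.16, C 60.84
Sensible, products 25→223 °C: 5497.9 kJ/min
Q = ΔH = -3771.6 kJ/min = -62.859 kW
Heat removed = 62.859 kW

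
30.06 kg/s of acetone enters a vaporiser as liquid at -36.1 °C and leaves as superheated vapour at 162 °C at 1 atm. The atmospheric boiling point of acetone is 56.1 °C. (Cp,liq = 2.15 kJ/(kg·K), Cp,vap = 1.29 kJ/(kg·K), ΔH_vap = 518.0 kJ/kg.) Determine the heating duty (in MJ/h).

liquid -36.1→56.1 °C: 198.23 kJ/kg
vaporisation at 56.1 °C: 518 kJ/kg
vapour 56.1→162 °C: 136.61 kJ/kg
Δh = 198.23 + 518 + 136.61 = 852.84 kJ/kg
Q = ṁ·Δh = 30.06 kg/s × 852.84 kJ/kg = 25636 kJ/s
|Q| = 25636 kW = 92291 MJ/h

Q = 92300 MJ/h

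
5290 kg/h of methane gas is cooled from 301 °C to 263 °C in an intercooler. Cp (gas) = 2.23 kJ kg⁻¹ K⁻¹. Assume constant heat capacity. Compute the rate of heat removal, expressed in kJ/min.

Q = ṁ·Cp·ΔT = 5290 × 2.23 × (263 − 301) = -448270 kJ/h
Converting: 448270 / 3600 s = 124.52 kW
Cooling duty = 7471.2 kJ/min

Q_c = 7470 kJ/min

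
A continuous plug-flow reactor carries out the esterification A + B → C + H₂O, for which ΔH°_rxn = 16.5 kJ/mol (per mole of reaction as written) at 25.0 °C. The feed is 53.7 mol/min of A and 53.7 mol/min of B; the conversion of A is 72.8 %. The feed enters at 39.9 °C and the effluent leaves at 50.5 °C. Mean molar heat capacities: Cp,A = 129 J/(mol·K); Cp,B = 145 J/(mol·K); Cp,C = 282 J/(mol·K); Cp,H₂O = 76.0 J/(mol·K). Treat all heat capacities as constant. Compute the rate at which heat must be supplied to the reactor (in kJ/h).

Extent of reaction ξ = 0.728 × 53.7 = 39.094 mol/min
Reaction term: ξ·ΔH°_rxn = 39.094 × 16.5 = 645.04 kJ/min
Sensible, feed 39.9→25 °C: -219.24 kJ/min
Outlet flows (mol/min): A 14.606, B 14.606, C 39.094, H₂O 39.094
Sensible, products 25→50.5 °C: 458.94 kJ/min
Q = ΔH = 884.75 kJ/min = 14.746 kW
Heat supplied = 53085 kJ/h

Q_in = 53100 kJ/h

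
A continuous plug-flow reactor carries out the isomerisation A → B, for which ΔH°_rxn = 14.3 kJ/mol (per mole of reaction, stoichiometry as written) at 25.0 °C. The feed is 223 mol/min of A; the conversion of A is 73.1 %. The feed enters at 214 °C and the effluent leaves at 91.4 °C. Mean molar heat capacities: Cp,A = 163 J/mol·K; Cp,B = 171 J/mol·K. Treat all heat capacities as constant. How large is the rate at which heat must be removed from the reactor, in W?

Q_out = 34000 W

Extent of reaction ξ = 0.731 × 223 = 163.01 mol/min
Reaction term: ξ·ΔH°_rxn = 163.01 × 14.3 = 2331.1 kJ/min
Sensible, feed 214→25 °C: -6870 kJ/min
Outlet flows (mol/min): A 59.987, B 163.01
Sensible, products 25→91.4 °C: 2500.2 kJ/min
Q = ΔH = -2038.7 kJ/min = -33.978 kW
Heat removed = 33978 W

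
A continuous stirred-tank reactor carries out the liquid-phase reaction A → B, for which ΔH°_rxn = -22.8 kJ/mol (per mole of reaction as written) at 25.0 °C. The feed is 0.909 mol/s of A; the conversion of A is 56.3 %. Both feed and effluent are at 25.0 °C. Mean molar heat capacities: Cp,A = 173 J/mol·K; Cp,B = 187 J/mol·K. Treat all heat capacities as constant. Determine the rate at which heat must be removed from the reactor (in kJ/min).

Q_out = 700 kJ/min

Extent of reaction ξ = 0.563 × 0.909 = 0.51177 mol/s
Reaction term: ξ·ΔH°_rxn = 0.51177 × -22.8 = -11.668 kJ/s
Q = ΔH = -11.668 kJ/s = -11.668 kW
Heat removed = 700.1 kJ/min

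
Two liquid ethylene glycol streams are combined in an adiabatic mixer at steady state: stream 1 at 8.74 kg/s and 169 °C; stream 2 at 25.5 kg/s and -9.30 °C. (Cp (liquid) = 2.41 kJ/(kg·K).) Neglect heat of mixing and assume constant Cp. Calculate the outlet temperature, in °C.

No heat crosses the boundary, so H_out = H_in.
Σ ṁᵢCp,ᵢTᵢ = 8.74×2.41×169 + 25.5×2.41×-9.30 = 2988.2
Σ ṁᵢCp,ᵢ = 8.74×2.41 + 25.5×2.41 = 82.518
T_out = 2988.2 / 82.518 = 36.212 °C

T_out = 36.2 °C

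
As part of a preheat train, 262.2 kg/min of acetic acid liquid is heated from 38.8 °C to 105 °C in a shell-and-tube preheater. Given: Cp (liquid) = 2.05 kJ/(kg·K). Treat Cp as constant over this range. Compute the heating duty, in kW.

Q = 593 kW

Q = ṁ·Cp·ΔT = 262.2 × 2.05 × (105 − 38.8) = 35583 kJ/min
Converting: 35583 / 60 s = 593.05 kW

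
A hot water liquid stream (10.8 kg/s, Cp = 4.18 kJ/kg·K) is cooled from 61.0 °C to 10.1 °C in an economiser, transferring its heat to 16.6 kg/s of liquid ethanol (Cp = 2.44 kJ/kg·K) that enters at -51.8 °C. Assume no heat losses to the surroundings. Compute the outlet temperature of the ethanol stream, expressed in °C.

Heat released by hot stream: Q = 10.8 × 4.18 × (61.0 − 10.1) = 2297.8 kJ/s
Energy balance on cold side (adiabatic exchanger): Q = ṁ_c·Cp_c·(T_c,out − T_c,in)
T_c,out = -51.8 + 2297.8/(16.6 × 2.44) = 4.9309 °C

T_c,out = 4.93 °C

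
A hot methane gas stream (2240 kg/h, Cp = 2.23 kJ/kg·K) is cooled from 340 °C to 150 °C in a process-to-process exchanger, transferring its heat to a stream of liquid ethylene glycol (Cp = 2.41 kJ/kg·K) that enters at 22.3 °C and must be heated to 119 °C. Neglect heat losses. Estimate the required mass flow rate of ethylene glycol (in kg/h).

Heat released by hot stream: Q = 2240 × 2.23 × (340 − 150) = 949090 kJ/h
Energy balance on cold side (adiabatic exchanger): Q = ṁ_c·Cp_c·(T_c,out − T_c,in)
ṁ_c = 949090 / [2.41 × (119 − 22.3)] = 4072.5 kg/h

ṁ_c = 4070 kg/h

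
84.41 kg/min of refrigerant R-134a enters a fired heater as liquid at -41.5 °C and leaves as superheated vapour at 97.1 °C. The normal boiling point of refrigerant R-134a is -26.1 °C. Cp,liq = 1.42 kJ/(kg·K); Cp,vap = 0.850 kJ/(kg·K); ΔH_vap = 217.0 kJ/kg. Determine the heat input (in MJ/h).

Q = 1740 MJ/h

liquid -41.5→-26.1 °C: 21.868 kJ/kg
vaporisation at -26.1 °C: 217 kJ/kg
vapour -26.1→97.1 °C: 104.72 kJ/kg
Δh = 21.868 + 217 + 104.72 = 343.59 kJ/kg
Q = ṁ·Δh = 84.41 kg/min × 343.59 kJ/kg = 29002 kJ/min
|Q| = 483.37 kW = 1740.1 MJ/h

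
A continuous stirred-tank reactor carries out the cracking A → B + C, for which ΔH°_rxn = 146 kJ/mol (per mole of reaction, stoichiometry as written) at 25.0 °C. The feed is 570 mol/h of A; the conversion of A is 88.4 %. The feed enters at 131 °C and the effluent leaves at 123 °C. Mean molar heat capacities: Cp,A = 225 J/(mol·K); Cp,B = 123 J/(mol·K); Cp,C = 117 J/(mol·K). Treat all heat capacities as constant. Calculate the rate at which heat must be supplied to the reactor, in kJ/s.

Extent of reaction ξ = 0.884 × 570 = 503.88 mol/h
Reaction term: ξ·ΔH°_rxn = 503.88 × 146 = 73566 kJ/h
Sensible, feed 131→25 °C: -13594 kJ/h
Outlet flows (mol/h): A 66.12, B 503.88, C 503.88
Sensible, products 25→123 °C: 13309 kJ/h
Q = ΔH = 73281 kJ/h = 20.356 kW
Heat supplied = 20.356 kJ/s

Q_in = 20.4 kJ/s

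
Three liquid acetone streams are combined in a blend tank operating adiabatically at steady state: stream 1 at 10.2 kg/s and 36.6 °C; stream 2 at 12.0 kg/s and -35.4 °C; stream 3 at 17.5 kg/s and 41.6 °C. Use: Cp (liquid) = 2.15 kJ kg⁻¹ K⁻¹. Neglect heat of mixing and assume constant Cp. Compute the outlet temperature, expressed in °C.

T_out = 17.0 °C

No heat crosses the boundary, so H_out = H_in.
Σ ṁᵢCp,ᵢTᵢ = 10.2×2.15×36.6 + 12.0×2.15×-35.4 + 17.5×2.15×41.6 = 1454.5
Σ ṁᵢCp,ᵢ = 10.2×2.15 + 12.0×2.15 + 17.5×2.15 = 85.355
T_out = 1454.5 / 85.355 = 17.041 °C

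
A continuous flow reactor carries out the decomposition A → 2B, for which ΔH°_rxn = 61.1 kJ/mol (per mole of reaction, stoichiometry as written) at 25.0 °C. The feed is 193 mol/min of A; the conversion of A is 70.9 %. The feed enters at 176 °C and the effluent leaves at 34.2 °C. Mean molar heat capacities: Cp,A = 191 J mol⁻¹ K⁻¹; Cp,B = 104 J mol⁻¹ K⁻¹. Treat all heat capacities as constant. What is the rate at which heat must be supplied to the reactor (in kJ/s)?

Extent of reaction ξ = 0.709 × 193 = 136.84 mol/min
Reaction term: ξ·ΔH°_rxn = 136.84 × 61.1 = 8360.7 kJ/min
Sensible, feed 176→25 °C: -5566.3 kJ/min
Outlet flows (mol/min): A 56.163, B 273.67
Sensible, products 25→34.2 °C: 360.54 kJ/min
Q = ΔH = 3155 kJ/min = 52.583 kW
Heat supplied = 52.583 kJ/s

Q_in = 52.6 kJ/s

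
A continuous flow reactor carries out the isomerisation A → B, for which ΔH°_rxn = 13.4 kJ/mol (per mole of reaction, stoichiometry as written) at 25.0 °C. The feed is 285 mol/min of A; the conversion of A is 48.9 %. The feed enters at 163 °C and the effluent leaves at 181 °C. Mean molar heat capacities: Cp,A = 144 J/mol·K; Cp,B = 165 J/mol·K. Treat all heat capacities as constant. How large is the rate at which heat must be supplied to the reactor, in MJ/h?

Q_in = 184 MJ/h

Extent of reaction ξ = 0.489 × 285 = 139.37 mol/min
Reaction term: ξ·ΔH°_rxn = 139.37 × 13.4 = 1867.5 kJ/min
Sensible, feed 163→25 °C: -5663.5 kJ/min
Outlet flows (mol/min): A 145.63, B 139.37
Sensible, products 25→181 °C: 6858.8 kJ/min
Q = ΔH = 3062.8 kJ/min = 51.046 kW
Heat supplied = 183.77 MJ/h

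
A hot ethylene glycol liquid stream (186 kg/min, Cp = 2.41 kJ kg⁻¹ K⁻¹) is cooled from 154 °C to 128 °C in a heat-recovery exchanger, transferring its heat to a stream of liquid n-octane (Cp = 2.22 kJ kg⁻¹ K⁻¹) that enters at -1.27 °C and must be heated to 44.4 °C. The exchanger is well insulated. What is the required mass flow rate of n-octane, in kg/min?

Heat released by hot stream: Q = 186 × 2.41 × (154 − 128) = 11655 kJ/min
Energy balance on cold side (adiabatic exchanger): Q = ṁ_c·Cp_c·(T_c,out − T_c,in)
ṁ_c = 11655 / [2.22 × (44.4 − -1.27)] = 114.95 kg/min

ṁ_c = 115 kg/min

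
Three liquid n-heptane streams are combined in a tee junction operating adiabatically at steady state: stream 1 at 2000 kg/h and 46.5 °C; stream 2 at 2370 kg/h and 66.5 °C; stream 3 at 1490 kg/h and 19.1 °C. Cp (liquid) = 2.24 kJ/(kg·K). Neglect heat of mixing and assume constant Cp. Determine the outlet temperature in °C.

No heat crosses the boundary, so H_out = H_in.
Σ ṁᵢCp,ᵢTᵢ = 2000×2.24×46.5 + 2370×2.24×66.5 + 1490×2.24×19.1 = 625100
Σ ṁᵢCp,ᵢ = 2000×2.24 + 2370×2.24 + 1490×2.24 = 13126
T_out = 625100 / 13126 = 47.622 °C

T_out = 47.6 °C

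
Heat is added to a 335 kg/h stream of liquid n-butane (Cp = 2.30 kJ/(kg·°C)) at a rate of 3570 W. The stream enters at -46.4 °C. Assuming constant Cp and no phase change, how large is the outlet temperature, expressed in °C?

Q = 3570 W = 12852 kJ/h
ΔT = Q/(ṁ·Cp) = 12852/(335×2.30) = 16.68 K
T_out = -46.4 + 16.68 = -29.72 °C

T_out = -29.7 °C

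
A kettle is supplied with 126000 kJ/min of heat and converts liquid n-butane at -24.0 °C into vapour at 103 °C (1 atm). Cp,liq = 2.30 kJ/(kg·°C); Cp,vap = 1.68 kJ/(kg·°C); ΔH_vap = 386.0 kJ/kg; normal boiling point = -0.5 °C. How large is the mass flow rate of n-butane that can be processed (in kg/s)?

Δh = 2.30×(-0.5−-24.0) + 386.0 + 1.68×(103−-0.5) = 613.93 kJ/kg
Q = 126000 kJ/min = 2100 kJ/s = 2100 kJ/s
ṁ = Q/Δh = 2100 / 613.93 = 3.4206 kg/s

ṁ = 3.42 kg/s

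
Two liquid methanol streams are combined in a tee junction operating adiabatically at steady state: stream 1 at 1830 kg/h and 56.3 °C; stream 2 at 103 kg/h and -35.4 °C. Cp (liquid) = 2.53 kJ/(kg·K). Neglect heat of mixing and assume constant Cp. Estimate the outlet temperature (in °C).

T_out = 51.4 °C

Energy balance with Q = 0: Σ ṁᵢCp,ᵢ(T_out − Tᵢ) = 0
Σ ṁᵢCp,ᵢTᵢ = 1830×2.53×56.3 + 103×2.53×-35.4 = 251440
Σ ṁᵢCp,ᵢ = 1830×2.53 + 103×2.53 = 4890.5
T_out = 251440 / 4890.5 = 51.414 °C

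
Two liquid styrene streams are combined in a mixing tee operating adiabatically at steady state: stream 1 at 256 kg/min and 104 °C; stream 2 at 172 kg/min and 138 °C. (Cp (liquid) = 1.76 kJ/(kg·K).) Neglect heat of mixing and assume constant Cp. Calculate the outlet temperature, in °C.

No heat crosses the boundary, so H_out = H_in.
T_out = Σ ṁᵢCp,ᵢTᵢ / Σ ṁᵢCp,ᵢ
      = 88634 / 753.28 = 117.66 °C

T_out = 118 °C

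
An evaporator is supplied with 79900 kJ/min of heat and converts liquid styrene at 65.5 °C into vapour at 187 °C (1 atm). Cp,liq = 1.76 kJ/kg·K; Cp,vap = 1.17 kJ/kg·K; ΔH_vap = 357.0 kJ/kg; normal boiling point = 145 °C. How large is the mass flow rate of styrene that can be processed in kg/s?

ṁ = 2.44 kg/s

Δh = 1.76×(145−65.5) + 357.0 + 1.17×(187−145) = 546.06 kJ/kg
Q = 79900 kJ/min = 1331.7 kJ/s = 1331.7 kJ/s
ṁ = Q/Δh = 1331.7 / 546.06 = 2.4387 kg/s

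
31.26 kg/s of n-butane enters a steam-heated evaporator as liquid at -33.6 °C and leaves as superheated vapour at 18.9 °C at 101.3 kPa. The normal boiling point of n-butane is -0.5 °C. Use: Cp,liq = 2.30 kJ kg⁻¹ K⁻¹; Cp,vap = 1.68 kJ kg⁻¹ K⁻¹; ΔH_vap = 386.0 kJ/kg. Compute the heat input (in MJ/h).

Q = 55700 MJ/h

liquid -33.6→-0.5 °C: 76.13 kJ/kg
vaporisation at -0.5 °C: 386 kJ/kg
vapour -0.5→18.9 °C: 32.592 kJ/kg
Δh = 76.13 + 386 + 32.592 = 494.72 kJ/kg
Q = ṁ·Δh = 31.26 kg/s × 494.72 kJ/kg = 15465 kJ/s
|Q| = 15465 kW = 55674 MJ/h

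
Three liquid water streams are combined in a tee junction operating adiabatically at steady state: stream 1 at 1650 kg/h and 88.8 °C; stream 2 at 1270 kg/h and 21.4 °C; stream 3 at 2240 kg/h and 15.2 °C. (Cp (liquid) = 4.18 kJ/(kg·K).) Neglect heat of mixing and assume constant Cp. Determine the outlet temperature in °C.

T_out = 40.3 °C

Energy balance with Q = 0: Σ ṁᵢCp,ᵢ(T_out − Tᵢ) = 0
T_out = Σ ṁᵢCp,ᵢTᵢ / Σ ṁᵢCp,ᵢ
      = 868380 / 21569 = 40.261 °C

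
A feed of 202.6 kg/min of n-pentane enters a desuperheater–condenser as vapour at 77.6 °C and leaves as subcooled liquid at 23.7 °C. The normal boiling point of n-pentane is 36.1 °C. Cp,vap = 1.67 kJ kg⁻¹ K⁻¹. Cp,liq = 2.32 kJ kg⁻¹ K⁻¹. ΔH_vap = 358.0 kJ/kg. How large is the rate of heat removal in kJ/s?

vapour 77.6→36.1 °C: -69.305 kJ/kg
condensation at 36.1 °C: -358 kJ/kg
liquid 36.1→23.7 °C: -28.768 kJ/kg
Δh = -69.305 + -358 + -28.768 = -456.07 kJ/kg
Q = ṁ·Δh = 202.6 kg/min × -456.07 kJ/kg = -92400 kJ/min
|Q| = 1540 kW

Q_c = 1540 kJ/s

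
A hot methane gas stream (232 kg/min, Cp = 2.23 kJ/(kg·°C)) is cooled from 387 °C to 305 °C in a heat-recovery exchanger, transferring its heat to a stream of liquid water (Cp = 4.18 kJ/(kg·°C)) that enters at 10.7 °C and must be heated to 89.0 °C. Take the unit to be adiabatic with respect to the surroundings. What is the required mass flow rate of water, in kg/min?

Heat released by hot stream: Q = 232 × 2.23 × (387 − 305) = 42424 kJ/min
Energy balance on cold side (adiabatic exchanger): Q = ṁ_c·Cp_c·(T_c,out − T_c,in)
ṁ_c = 42424 / [4.18 × (89.0 − 10.7)] = 129.62 kg/min

ṁ_c = 130 kg/min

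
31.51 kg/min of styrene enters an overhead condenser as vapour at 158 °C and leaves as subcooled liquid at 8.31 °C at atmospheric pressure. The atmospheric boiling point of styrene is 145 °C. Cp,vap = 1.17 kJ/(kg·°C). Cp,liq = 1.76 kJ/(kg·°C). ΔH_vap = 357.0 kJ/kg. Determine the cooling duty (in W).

vapour 158→145 °C: -15.21 kJ/kg
condensation at 145 °C: -357 kJ/kg
liquid 145→8.31 °C: -240.57 kJ/kg
Δh = -15.21 + -357 + -240.57 = -612.78 kJ/kg
Q = ṁ·Δh = 31.51 kg/min × -612.78 kJ/kg = -19309 kJ/min
|Q| = 321.81 kW = 321810 W

Q_c = 322000 W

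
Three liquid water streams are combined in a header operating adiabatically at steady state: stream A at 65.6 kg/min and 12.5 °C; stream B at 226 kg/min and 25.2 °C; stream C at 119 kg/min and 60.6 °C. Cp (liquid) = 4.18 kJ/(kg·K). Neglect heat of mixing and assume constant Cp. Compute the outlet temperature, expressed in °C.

T_out = 33.4 °C

No heat crosses the boundary, so H_out = H_in.
Σ ṁᵢCp,ᵢTᵢ = 65.6×4.18×12.5 + 226×4.18×25.2 + 119×4.18×60.6 = 57377
Σ ṁᵢCp,ᵢ = 65.6×4.18 + 226×4.18 + 119×4.18 = 1716.3
T_out = 57377 / 1716.3 = 33.431 °C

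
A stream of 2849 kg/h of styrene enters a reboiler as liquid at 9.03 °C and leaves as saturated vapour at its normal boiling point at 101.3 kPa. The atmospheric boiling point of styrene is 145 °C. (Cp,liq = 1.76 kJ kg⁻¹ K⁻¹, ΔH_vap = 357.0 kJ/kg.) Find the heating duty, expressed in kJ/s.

liquid 9.03→145 °C: 239.31 kJ/kg
vaporisation at 145 °C: 357 kJ/kg
Δh = 239.31 + 357 = 596.31 kJ/kg
Q = ṁ·Δh = 2849 kg/h × 596.31 kJ/kg = 1.6989e+06 kJ/h
|Q| = 471.91 kW

Q = 472 kJ/s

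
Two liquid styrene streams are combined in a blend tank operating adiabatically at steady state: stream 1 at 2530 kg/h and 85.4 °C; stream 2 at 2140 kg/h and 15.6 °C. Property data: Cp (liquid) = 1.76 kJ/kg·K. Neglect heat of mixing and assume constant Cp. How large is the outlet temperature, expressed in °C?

T_out = 53.4 °C

No heat crosses the boundary, so H_out = H_in.
Σ ṁᵢCp,ᵢTᵢ = 2530×1.76×85.4 + 2140×1.76×15.6 = 439020
Σ ṁᵢCp,ᵢ = 2530×1.76 + 2140×1.76 = 8219.2
T_out = 439020 / 8219.2 = 53.415 °C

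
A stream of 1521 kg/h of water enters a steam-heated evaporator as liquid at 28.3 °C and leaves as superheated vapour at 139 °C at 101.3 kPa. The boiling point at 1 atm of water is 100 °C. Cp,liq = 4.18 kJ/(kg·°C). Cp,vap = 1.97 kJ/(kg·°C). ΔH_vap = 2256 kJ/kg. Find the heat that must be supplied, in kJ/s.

liquid 28.3→100 °C: 299.71 kJ/kg
vaporisation at 100 °C: 2256 kJ/kg
vapour 100→139 °C: 76.83 kJ/kg
Δh = 299.71 + 2256 + 76.83 = 2632.5 kJ/kg
Q = ṁ·Δh = 1521 kg/h × 2632.5 kJ/kg = 4.0041e+06 kJ/h
|Q| = 1112.2 kW

Q = 1110 kJ/s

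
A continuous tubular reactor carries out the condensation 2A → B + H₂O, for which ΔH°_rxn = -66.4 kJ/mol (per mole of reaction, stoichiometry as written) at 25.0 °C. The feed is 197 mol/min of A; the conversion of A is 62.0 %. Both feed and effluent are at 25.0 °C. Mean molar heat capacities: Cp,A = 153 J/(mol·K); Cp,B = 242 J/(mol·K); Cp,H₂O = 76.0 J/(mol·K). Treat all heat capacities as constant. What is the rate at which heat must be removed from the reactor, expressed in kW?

Extent of reaction ξ = 0.620 × 197 / 2 = 61.07 mol/min
Reaction term: ξ·ΔH°_rxn = 61.07 × -66.4 = -4055 kJ/min
Q = ΔH = -4055 kJ/min = -67.584 kW
Heat removed = 67.584 kW

Q_out = 67.6 kW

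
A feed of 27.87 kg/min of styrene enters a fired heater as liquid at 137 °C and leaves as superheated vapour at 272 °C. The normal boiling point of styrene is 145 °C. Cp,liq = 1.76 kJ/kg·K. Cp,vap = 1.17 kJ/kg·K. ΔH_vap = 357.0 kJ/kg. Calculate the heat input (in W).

Q = 241000 W

liquid 137→145 °C: 14.08 kJ/kg
vaporisation at 145 °C: 357 kJ/kg
vapour 145→272 °C: 148.59 kJ/kg
Δh = 14.08 + 357 + 148.59 = 519.67 kJ/kg
Q = ṁ·Δh = 27.87 kg/min × 519.67 kJ/kg = 14483 kJ/min
|Q| = 241.39 kW = 241390 W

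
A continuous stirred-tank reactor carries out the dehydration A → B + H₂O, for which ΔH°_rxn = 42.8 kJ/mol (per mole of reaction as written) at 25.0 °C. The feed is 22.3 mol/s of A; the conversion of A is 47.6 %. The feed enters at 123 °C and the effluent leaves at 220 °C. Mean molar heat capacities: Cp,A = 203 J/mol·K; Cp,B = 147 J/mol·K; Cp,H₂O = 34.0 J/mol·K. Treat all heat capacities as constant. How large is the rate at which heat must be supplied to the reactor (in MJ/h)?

Extent of reaction ξ = 0.476 × 22.3 = 10.615 mol/s
Reaction term: ξ·ΔH°_rxn = 10.615 × 42.8 = 454.31 kJ/s
Sensible, feed 123→25 °C: -443.64 kJ/s
Outlet flows (mol/s): A 11.685, B 10.615, H₂O 10.615
Sensible, products 25→220 °C: 837.21 kJ/s
Q = ΔH = 847.89 kJ/s = 847.89 kW
Heat supplied = 3052.4 MJ/h

Q_in = 3050 MJ/h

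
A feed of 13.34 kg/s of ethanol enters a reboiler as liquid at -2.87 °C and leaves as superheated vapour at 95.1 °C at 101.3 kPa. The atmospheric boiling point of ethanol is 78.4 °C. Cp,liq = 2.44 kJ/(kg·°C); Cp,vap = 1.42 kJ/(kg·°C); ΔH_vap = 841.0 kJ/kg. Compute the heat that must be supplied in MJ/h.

Q = 51100 MJ/h

liquid -2.87→78.4 °C: 198.3 kJ/kg
vaporisation at 78.4 °C: 841 kJ/kg
vapour 78.4→95.1 °C: 23.714 kJ/kg
Δh = 198.3 + 841 + 23.714 = 1063 kJ/kg
Q = ṁ·Δh = 13.34 kg/s × 1063 kJ/kg = 14181 kJ/s
|Q| = 14181 kW = 51050 MJ/h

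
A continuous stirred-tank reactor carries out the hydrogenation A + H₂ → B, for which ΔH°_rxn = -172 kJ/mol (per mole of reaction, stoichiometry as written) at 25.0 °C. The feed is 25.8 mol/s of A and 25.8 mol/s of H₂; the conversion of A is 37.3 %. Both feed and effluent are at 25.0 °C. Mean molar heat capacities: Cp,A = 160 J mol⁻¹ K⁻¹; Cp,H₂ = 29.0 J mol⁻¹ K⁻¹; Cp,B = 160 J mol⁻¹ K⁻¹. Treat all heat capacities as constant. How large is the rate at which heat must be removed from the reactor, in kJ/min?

Extent of reaction ξ = 0.373 × 25.8 = 9.6234 mol/s
Reaction term: ξ·ΔH°_rxn = 9.6234 × -172 = -1655.2 kJ/s
Q = ΔH = -1655.2 kJ/s = -1655.2 kW
Heat removed = 99313 kJ/min

Q_out = 99300 kJ/min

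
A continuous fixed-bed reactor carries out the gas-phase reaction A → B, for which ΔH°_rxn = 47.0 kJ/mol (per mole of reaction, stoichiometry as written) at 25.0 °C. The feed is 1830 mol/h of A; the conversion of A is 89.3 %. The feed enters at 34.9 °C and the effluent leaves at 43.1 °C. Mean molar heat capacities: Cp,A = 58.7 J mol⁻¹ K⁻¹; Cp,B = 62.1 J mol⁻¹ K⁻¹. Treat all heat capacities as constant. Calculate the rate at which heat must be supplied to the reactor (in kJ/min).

Q_in = 1300 kJ/min

Extent of reaction ξ = 0.893 × 1830 = 1634.2 mol/h
Reaction term: ξ·ΔH°_rxn = 1634.2 × 47.0 = 76807 kJ/h
Sensible, feed 34.9→25 °C: -1063.5 kJ/h
Outlet flows (mol/h): A 195.81, B 1634.2
Sensible, products 25→43.1 °C: 2044.9 kJ/h
Q = ΔH = 77788 kJ/h = 21.608 kW
Heat supplied = 1296.5 kJ/min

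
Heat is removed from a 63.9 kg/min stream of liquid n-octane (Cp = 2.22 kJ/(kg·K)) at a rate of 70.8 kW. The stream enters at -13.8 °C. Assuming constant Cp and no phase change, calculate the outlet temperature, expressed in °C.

T_out = -43.7 °C

Q = 70.8 kW = 4248 kJ/min
ΔT = Q/(ṁ·Cp) = 4248/(63.9×2.22) = 29.945 K
T_out = -13.8 − 29.945 = -43.745 °C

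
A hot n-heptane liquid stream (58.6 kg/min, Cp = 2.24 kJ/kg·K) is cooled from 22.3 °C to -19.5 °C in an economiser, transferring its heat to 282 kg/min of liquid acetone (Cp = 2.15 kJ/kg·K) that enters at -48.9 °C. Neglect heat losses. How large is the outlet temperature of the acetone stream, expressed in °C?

Heat released by hot stream: Q = 58.6 × 2.24 × (22.3 − -19.5) = 5486.8 kJ/min
Energy balance on cold side (adiabatic exchanger): Q = ṁ_c·Cp_c·(T_c,out − T_c,in)
T_c,out = -48.9 + 5486.8/(282 × 2.15) = -39.85 °C

T_c,out = -39.9 °C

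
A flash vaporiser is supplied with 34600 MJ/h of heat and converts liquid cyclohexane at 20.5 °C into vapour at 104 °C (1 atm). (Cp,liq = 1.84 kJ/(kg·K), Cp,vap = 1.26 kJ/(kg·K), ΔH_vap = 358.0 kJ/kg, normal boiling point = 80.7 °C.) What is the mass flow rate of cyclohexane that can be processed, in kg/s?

ṁ = 19.3 kg/s

Δh = 1.84×(80.7−20.5) + 358.0 + 1.26×(104−80.7) = 498.13 kJ/kg
Q = 34600 MJ/h = 9611.1 kJ/s = 9611.1 kJ/s
ṁ = Q/Δh = 9611.1 / 498.13 = 19.295 kg/s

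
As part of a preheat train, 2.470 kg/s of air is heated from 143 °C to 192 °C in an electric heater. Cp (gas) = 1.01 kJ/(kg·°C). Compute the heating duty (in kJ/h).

Q = 440000 kJ/h

Q = ṁ·Cp·ΔT = 2.470 × 1.01 × (192 − 143) = 122.24 kJ/s
Heating duty = 440070 kJ/h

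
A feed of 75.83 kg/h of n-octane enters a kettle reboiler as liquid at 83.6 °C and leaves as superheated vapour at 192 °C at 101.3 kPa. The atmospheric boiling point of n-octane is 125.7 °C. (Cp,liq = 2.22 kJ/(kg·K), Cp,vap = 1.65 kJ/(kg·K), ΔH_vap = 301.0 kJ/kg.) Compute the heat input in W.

Q = 10600 W

liquid 83.6→125.7 °C: 93.462 kJ/kg
vaporisation at 125.7 °C: 301 kJ/kg
vapour 125.7→192 °C: 109.39 kJ/kg
Δh = 93.462 + 301 + 109.39 = 503.86 kJ/kg
Q = ṁ·Δh = 75.83 kg/h × 503.86 kJ/kg = 38207 kJ/h
|Q| = 10.613 kW = 10613 W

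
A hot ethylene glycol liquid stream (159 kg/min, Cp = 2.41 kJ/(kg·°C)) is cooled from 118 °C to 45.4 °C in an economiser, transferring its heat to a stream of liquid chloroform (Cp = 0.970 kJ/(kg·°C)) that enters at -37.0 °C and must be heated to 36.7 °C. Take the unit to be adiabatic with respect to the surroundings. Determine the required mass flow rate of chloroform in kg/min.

ṁ_c = 389 kg/min

Heat released by hot stream: Q = 159 × 2.41 × (118 − 45.4) = 27820 kJ/min
Energy balance on cold side (adiabatic exchanger): Q = ṁ_c·Cp_c·(T_c,out − T_c,in)
ṁ_c = 27820 / [0.970 × (36.7 − -37.0)] = 389.15 kg/min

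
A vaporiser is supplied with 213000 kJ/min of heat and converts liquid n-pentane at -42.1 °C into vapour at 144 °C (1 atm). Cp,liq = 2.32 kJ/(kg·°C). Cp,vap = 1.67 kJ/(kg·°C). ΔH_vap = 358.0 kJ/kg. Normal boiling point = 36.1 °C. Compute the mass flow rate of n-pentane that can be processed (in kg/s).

ṁ = 4.93 kg/s

Δh = 2.32×(36.1−-42.1) + 358.0 + 1.67×(144−36.1) = 719.62 kJ/kg
Q = 213000 kJ/min = 3550 kJ/s = 3550 kJ/s
ṁ = Q/Δh = 3550 / 719.62 = 4.9332 kg/s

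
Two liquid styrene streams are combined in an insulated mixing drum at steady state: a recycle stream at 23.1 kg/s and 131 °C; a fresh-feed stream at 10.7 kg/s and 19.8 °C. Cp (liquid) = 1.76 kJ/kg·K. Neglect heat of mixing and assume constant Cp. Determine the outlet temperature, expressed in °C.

Energy balance with Q = 0: Σ ṁᵢCp,ᵢ(T_out − Tᵢ) = 0
T_out = Σ ṁᵢCp,ᵢTᵢ / Σ ṁᵢCp,ᵢ
      = 5698.8 / 59.488 = 95.798 °C

T_out = 95.8 °C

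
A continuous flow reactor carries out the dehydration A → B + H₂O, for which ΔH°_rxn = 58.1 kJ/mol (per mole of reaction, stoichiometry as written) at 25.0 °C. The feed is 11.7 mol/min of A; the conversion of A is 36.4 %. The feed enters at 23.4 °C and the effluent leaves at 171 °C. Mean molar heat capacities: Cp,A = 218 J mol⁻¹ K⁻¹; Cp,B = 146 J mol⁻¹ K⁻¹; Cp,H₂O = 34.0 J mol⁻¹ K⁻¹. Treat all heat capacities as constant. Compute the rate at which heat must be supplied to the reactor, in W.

Extent of reaction ξ = 0.364 × 11.7 = 4.2588 mol/min
Reaction term: ξ·ΔH°_rxn = 4.2588 × 58.1 = 247.44 kJ/min
Sensible, feed 23.4→25 °C: 4.081 kJ/min
Outlet flows (mol/min): A 7.4412, B 4.2588, H₂O 4.2588
Sensible, products 25→171 °C: 348.76 kJ/min
Q = ΔH = 600.28 kJ/min = 10.005 kW
Heat supplied = 10005 W

Q_in = 10000 W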